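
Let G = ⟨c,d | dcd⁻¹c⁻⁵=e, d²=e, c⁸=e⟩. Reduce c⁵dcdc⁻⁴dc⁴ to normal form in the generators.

Multiply left to right, reducing at each step:
  (c⁵) · d = c⁵d
  (c⁵d) · c = c²d
  (c²d) · d = c²
  (c²) · c⁻⁴ = c⁶
  (c⁶) · d = c⁶d
  (c⁶d) · c⁴ = c²d

Answer: c²d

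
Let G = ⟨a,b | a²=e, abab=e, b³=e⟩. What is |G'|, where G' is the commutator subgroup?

G' = [G, G] is generated by all commutators. The generator-pair commutators are: [a, b] = b.
The subgroup they normally generate is {e, b, b²}, of order 3.
Check: |G/G'| = 6/3 = 2 is the order of the abelianisation.

Answer: 3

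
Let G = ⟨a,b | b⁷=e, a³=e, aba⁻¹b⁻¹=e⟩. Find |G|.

Enumerate words in the generators, reducing via the relations: the distinct elements are
  {a, b, e, ab, a², b², b³, b⁴, b⁵, b⁶, ab², ab³, ab⁴, ab⁵, ab⁶, a²b, a²b², a²b³, a²b⁴, a²b⁵, a²b⁶}.
No further products give new elements, so |G| = 21.

Answer: 21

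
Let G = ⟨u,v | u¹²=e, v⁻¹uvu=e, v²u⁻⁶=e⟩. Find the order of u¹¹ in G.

Compute successive powers until reaching e:
  (u¹¹)¹ = u¹¹, (u¹¹)² = u¹⁰, (u¹¹)³ = u⁹, (u¹¹)⁴ = u⁸, (u¹¹)⁵ = u⁷, (u¹¹)⁶ = u⁶, (u¹¹)⁷ = u⁵, (u¹¹)⁸ = u⁴, (u¹¹)⁹ = u³, (u¹¹)¹⁰ = u², (u¹¹)¹¹ = u, (u¹¹)¹² = e.
The smallest positive k with (u¹¹)ᵏ = e is 12.

Answer: 12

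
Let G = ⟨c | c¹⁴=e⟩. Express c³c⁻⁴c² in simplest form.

Multiply left to right, reducing at each step:
  (c³) · c⁻⁴ = c¹³
  (c¹³) · c² = c

Answer: c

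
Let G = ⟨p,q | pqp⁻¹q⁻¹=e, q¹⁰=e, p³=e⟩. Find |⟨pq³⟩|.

|⟨pq³⟩| equals the order of pq³. Compute successive powers until reaching e:
  (pq³)¹ = pq³, (pq³)² = p²q⁶, (pq³)³ = q⁹, (pq³)⁴ = pq², (pq³)⁵ = p²q⁵, (pq³)⁶ = q⁸, (pq³)⁷ = pq, (pq³)⁸ = p²q⁴, (pq³)⁹ = q⁷, (pq³)¹⁰ = p, (pq³)¹¹ = p²q³, (pq³)¹² = q⁶, (pq³)¹³ = pq⁹, (pq³)¹⁴ = p²q², (pq³)¹⁵ = q⁵, (pq³)¹⁶ = pq⁸, (pq³)¹⁷ = p²q, (pq³)¹⁸ = q⁴, (pq³)¹⁹ = pq⁷, (pq³)²⁰ = p², (pq³)²¹ = q³, (pq³)²² = pq⁶, (pq³)²³ = p²q⁹, (pq³)²⁴ = q², (pq³)²⁵ = pq⁵, (pq³)²⁶ = p²q⁸, (pq³)²⁷ = q, (pq³)²⁸ = pq⁴, (pq³)²⁹ = p²q⁷, (pq³)³⁰ = e.
The smallest positive k with (pq³)ᵏ = e is 30, so |⟨pq³⟩| = 30.

Answer: 30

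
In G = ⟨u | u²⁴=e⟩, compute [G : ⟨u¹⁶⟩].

First find ord(u¹⁶) by computing successive powers:
  (u¹⁶)¹ = u¹⁶, (u¹⁶)² = u⁸, (u¹⁶)³ = e.
So |⟨u¹⁶⟩| = ord(u¹⁶) = 3. With |G| = 24, by Lagrange [G : ⟨u¹⁶⟩] = 24/3 = 8.

Answer: 8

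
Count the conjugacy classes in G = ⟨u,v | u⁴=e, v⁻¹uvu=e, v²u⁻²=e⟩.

The conjugacy classes (representative and size) are:
  [e] (size 1), [u³] (size 2), [u²] (size 1), [v⁻¹] (size 2), [uv⁻¹] (size 2).
Class equation: 1 + 2 + 1 + 2 + 2 = 8 = |G|. So G has 5 conjugacy classes.

Answer: 5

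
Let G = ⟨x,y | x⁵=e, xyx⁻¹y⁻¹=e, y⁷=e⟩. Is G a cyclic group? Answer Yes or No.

|G| = 35. The element xy has order 35 (its powers give 35 distinct elements), so ⟨xy⟩ = G and G is cyclic.

Answer: Yes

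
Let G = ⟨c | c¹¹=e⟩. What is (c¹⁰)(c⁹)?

Compute (c¹⁰) · (c⁹) by multiplying left to right and reducing via the relations at each step:
  (c¹⁰) · c⁹ = c⁸

Answer: c⁸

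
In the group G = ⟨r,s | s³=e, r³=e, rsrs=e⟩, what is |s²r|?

Compute successive powers until reaching e:
  (s²r)¹ = s²r, (s²r)² = r²s, (s²r)³ = e.
The smallest positive k with (s²r)ᵏ = e is 3.

Answer: 3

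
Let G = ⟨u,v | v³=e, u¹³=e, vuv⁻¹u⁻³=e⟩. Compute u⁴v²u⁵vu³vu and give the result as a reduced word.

Multiply left to right, reducing at each step:
  (u⁴) · v² = u⁴v²
  (u⁴v²) · u⁵ = u¹⁰v²
  (u¹⁰v²) · v = u¹⁰
  (u¹⁰) · u³ = e
  e · v = v
  v · u = u³v

Answer: u³v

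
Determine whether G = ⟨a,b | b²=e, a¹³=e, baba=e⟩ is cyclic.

Every cyclic group is abelian. But a·b = ab while b·a = a¹²b, so a·b ≠ b·a and G is not abelian. Hence G is not cyclic.

Answer: No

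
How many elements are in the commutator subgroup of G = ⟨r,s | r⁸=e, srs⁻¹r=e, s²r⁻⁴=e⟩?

G' = [G, G] is generated by all commutators. The generator-pair commutators are: [r, s] = r².
The subgroup they normally generate is {e, r², r⁴, r⁶}, of order 4.
Check: |G/G'| = 16/4 = 4 is the order of the abelianisation.

Answer: 4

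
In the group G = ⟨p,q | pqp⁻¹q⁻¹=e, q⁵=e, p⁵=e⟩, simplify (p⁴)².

Compute successive powers of (p⁴), reducing at each step:
  (p⁴)²: (p⁴) · p⁴ = p³

Answer: p³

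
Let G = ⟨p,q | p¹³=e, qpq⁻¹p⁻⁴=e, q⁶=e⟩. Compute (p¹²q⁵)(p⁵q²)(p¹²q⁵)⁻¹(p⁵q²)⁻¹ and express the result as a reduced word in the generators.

[(p¹²q⁵), (p⁵q²)] = (p¹²q⁵)·(p⁵q²)·(p¹²q⁵)⁻¹·(p⁵q²)⁻¹.
  (p¹²q⁵) · (p⁵q²) = p¹⁰q
  (p¹⁰q) · (p⁴q) = q²
  (q²) · (p⁷q⁴) = p⁸

Answer: p⁸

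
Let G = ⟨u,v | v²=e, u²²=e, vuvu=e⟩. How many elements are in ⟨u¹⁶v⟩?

|⟨u¹⁶v⟩| equals the order of u¹⁶v. Compute successive powers until reaching e:
  (u¹⁶v)¹ = u¹⁶v, (u¹⁶v)² = e.
The smallest positive k with (u¹⁶v)ᵏ = e is 2, so |⟨u¹⁶v⟩| = 2.

Answer: 2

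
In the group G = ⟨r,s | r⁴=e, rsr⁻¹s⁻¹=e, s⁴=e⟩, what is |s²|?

Compute successive powers until reaching e:
  (s²)¹ = s², (s²)² = e.
The smallest positive k with (s²)ᵏ = e is 2.

Answer: 2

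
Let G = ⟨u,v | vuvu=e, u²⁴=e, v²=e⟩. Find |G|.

Enumerate words in the generators, reducing via the relations: the distinct elements are
  {e, u, v, uv, u², u³, u⁴, u⁵, u⁶, u⁷, u⁸, u⁹, u²v, u²², u²³, u²¹, u²⁰, u³v, u¹², u¹³, u¹¹, u¹⁰, u¹⁴, u¹⁵, u¹⁶, u¹⁷, u¹⁸, u¹⁹, u⁴v, u⁵v, u⁶v, u⁷v, u⁸v, u⁹v, u²²v, u²³v, u²¹v, u²⁰v, u¹²v, u¹³v, u¹¹v, u¹⁰v, u¹⁴v, u¹⁵v, u¹⁶v, u¹⁷v, u¹⁸v, u¹⁹v}.
No further products give new elements, so |G| = 48.

Answer: 48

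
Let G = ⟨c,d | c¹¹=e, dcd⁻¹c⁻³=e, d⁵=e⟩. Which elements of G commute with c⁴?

⟨c⁴⟩ ⊆ C_G(c⁴) since powers of c⁴ commute with c⁴; so |C_G(c⁴)| ≥ |⟨c⁴⟩| = 11.
By orbit–stabilizer, |C_G(c⁴)| = |G| / |conj. class of c⁴| = 55 / 5 = 11.
The 11 elements commuting with c⁴ are {e, c, c², c³, c⁴, c⁵, c⁶, c⁷, c⁸, c⁹, c¹⁰}.

Answer: {e, c, c², c³, c⁴, c⁵, c⁶, c⁷, c⁸, c⁹, c¹⁰}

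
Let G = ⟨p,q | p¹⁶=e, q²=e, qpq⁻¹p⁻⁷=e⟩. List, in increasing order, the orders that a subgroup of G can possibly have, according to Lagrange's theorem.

|G| = 32 = 2⁵. By Lagrange's theorem the order of any subgroup divides 32; the divisors of 32 are 1, 2, 4, 8, 16, 32.

Answer: 1, 2, 4, 8, 16, 32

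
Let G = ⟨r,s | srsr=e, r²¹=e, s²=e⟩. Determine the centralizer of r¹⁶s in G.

⟨r¹⁶s⟩ ⊆ C_G(r¹⁶s) since powers of r¹⁶s commute with r¹⁶s; so |C_G(r¹⁶s)| ≥ |⟨r¹⁶s⟩| = 2.
By orbit–stabilizer, |C_G(r¹⁶s)| = |G| / |conj. class of r¹⁶s| = 42 / 21 = 2.
The 2 elements commuting with r¹⁶s are {e, r¹⁶s}.

Answer: {e, r¹⁶s}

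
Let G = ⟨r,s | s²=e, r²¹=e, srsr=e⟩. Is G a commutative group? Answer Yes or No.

r·s = rs but s·r = r²⁰s, so r·s ≠ s·r and G is not abelian.

Answer: No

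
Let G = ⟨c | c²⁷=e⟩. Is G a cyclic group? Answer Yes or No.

|G| = 27. The element c has order 27 (its powers give 27 distinct elements), so ⟨c⟩ = G and G is cyclic.

Answer: Yes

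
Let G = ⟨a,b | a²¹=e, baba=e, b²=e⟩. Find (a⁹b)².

Compute successive powers of (a⁹b), reducing at each step:
  (a⁹b)²: (a⁹b) · a⁹ = b;   b · b = e

Answer: e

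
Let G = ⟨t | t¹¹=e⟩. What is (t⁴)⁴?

Compute successive powers of (t⁴), reducing at each step:
  (t⁴)²: (t⁴) · t⁴ = t⁸
  (t⁴)³: (t⁸) · t⁴ = t
  (t⁴)⁴: t · t⁴ = t⁵

Answer: t⁵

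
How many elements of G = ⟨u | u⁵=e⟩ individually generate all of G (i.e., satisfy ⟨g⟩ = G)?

G is cyclic of order 5. An element generates G iff its order is 5, and a cyclic group of order 5 has exactly φ(5) = 4 such elements.

Answer: 4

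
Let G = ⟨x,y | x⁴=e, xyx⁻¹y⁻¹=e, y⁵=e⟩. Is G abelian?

Each pair of generators commutes: x·y = xy = y·x. Since the generators pairwise commute, every element of G commutes with every other, so G is abelian.

Answer: Yes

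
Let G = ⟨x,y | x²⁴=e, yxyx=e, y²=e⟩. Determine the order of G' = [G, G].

G' = [G, G] is generated by all commutators. The generator-pair commutators are: [x, y] = x².
The subgroup they normally generate is {e, x², x⁴, x⁶, x⁸, x¹⁰, x¹², x¹⁴, x¹⁶, x¹⁸, x²⁰, x²²}, of order 12.
Check: |G/G'| = 48/12 = 4 is the order of the abelianisation.

Answer: 12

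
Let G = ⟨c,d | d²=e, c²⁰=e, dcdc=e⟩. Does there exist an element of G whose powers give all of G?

Every cyclic group is abelian. But c·d = cd while d·c = c¹⁹d, so c·d ≠ d·c and G is not abelian. Hence G is not cyclic.

Answer: No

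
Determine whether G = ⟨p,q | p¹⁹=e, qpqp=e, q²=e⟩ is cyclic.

Every cyclic group is abelian. But p·q = pq while q·p = p¹⁸q, so p·q ≠ q·p and G is not abelian. Hence G is not cyclic.

Answer: No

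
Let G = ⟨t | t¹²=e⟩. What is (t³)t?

Compute (t³) · t by multiplying left to right and reducing via the relations at each step:
  (t³) · t = t⁴

Answer: t⁴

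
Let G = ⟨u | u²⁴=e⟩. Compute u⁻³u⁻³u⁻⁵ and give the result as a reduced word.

Multiply left to right, reducing at each step:
  (u²¹) · u⁻³ = u¹⁸
  (u¹⁸) · u⁻⁵ = u¹³

Answer: u¹³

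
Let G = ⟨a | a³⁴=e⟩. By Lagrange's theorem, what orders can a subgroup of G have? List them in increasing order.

|G| = 34 = 2 · 17. By Lagrange's theorem the order of any subgroup divides 34; the divisors of 34 are 1, 2, 17, 34.

Answer: 1, 2, 17, 34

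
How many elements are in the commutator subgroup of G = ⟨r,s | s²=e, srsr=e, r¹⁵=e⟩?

G' = [G, G] is generated by all commutators. The generator-pair commutators are: [r, s] = r².
The subgroup they normally generate is {e, r, r², r³, r⁴, r⁵, r⁶, r⁷, r⁸, r⁹, r¹⁰, r¹¹, r¹², r¹³, r¹⁴}, of order 15.
Check: |G/G'| = 30/15 = 2 is the order of the abelianisation.

Answer: 15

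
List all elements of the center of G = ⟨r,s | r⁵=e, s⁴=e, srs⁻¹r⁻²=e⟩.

An element z ∈ Z(G) iff z commutes with every generator.
For example e is central: e·r = r = r·e; e·s = s = s·e.
Whereas r ∉ Z(G) since r·s = rs ≠ r²s = s·r.
Checking each of the 20 elements this way gives Z(G) = {e}, of order 1.

Answer: {e}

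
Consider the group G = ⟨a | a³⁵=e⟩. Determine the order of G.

G is generated by a single element, so G is cyclic. The relator gives a³⁵ = e and no smaller power is forced to be e, so the 35 powers {a, e, a², a³, a⁴, a⁵, a⁶, a⁷, a⁸, a⁹, a²², a²³, a²¹, a²⁰, a²⁴, a²⁵, a²⁶, a²⁷, a²⁸, a²⁹, a³², a³³, a³¹, a³⁰, a³⁴, a¹², a¹³, a¹¹, a¹⁰, a¹⁴, a¹⁵, a¹⁶, a¹⁷, a¹⁸, a¹⁹} are distinct. Hence |G| = 35.

Answer: 35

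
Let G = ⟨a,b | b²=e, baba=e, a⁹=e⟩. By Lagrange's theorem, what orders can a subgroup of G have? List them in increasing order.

|G| = 18 = 2 · 3². By Lagrange's theorem the order of any subgroup divides 18; the divisors of 18 are 1, 2, 3, 6, 9, 18.

Answer: 1, 2, 3, 6, 9, 18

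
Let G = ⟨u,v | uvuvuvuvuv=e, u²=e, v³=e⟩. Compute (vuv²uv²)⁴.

Compute successive powers of (vuv²uv²), reducing at each step:
  (vuv²uv²)²: (vuv²uv²) · v = vuv²u;   (vuv²u) · u = vuv²;   (vuv²) · v² = vuv;   (vuv) · u = vuvu;   (vuvu) · v² = vuvuv²
  (vuv²uv²)³: (vuvuv²) · v = vuvu;   (vuvu) · u = vuv;   (vuv) · v² = vu;   (vu) · u = v;   v · v² = e
  (vuv²uv²)⁴: e · v = v;   v · u = vu;   (vu) · v² = vuv²;   (vuv²) · u = vuv²u;   (vuv²u) · v² = vuv²uv²

Answer: vuv²uv²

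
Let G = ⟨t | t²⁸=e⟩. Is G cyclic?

|G| = 28. The element t has order 28 (its powers give 28 distinct elements), so ⟨t⟩ = G and G is cyclic.

Answer: Yes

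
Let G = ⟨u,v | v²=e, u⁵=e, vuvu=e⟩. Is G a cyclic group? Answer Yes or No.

Every cyclic group is abelian. But u·v = uv while v·u = u⁴v, so u·v ≠ v·u and G is not abelian. Hence G is not cyclic.

Answer: No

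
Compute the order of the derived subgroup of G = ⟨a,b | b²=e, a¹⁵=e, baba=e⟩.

G' = [G, G] is generated by all commutators. The generator-pair commutators are: [a, b] = a².
The subgroup they normally generate is {e, a, a², a³, a⁴, a⁵, a⁶, a⁷, a⁸, a⁹, a¹⁰, a¹¹, a¹², a¹³, a¹⁴}, of order 15.
Check: |G/G'| = 30/15 = 2 is the order of the abelianisation.

Answer: 15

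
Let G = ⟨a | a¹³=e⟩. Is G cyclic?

|G| = 13. The element a has order 13 (its powers give 13 distinct elements), so ⟨a⟩ = G and G is cyclic.

Answer: Yes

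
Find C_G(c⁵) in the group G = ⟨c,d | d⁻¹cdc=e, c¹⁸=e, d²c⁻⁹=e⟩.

⟨c⁵⟩ ⊆ C_G(c⁵) since powers of c⁵ commute with c⁵; so |C_G(c⁵)| ≥ |⟨c⁵⟩| = 18.
By orbit–stabilizer, |C_G(c⁵)| = |G| / |conj. class of c⁵| = 36 / 2 = 18.
The 18 elements commuting with c⁵ are {e, c, c², c³, c⁴, c⁵, c⁶, c⁷, c⁸, c⁹, c¹⁰, c¹¹, c¹², c¹³, c¹⁴, c¹⁵, c¹⁶, c¹⁷}.

Answer: {e, c, c², c³, c⁴, c⁵, c⁶, c⁷, c⁸, c⁹, c¹⁰, c¹¹, c¹², c¹³, c¹⁴, c¹⁵, c¹⁶, c¹⁷}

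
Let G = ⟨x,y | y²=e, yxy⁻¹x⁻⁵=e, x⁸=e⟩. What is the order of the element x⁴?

Compute successive powers until reaching e:
  (x⁴)¹ = x⁴, (x⁴)² = e.
The smallest positive k with (x⁴)ᵏ = e is 2.

Answer: 2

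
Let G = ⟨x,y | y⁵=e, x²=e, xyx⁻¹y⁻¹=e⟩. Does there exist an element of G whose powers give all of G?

|G| = 10. The element xy has order 10 (its powers give 10 distinct elements), so ⟨xy⟩ = G and G is cyclic.

Answer: Yes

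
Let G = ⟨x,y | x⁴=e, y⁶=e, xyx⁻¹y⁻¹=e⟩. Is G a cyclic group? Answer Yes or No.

|G| = 24, but the maximum element order in G is 12 < 24. No single element generates all of G, so G is not cyclic.

Answer: No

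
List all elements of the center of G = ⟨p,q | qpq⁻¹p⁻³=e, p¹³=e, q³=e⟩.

An element z ∈ Z(G) iff z commutes with every generator.
For example e is central: e·p = p = p·e; e·q = q = q·e.
Whereas p ∉ Z(G) since p·q = pq ≠ p³q = q·p.
Checking each of the 39 elements this way gives Z(G) = {e}, of order 1.

Answer: {e}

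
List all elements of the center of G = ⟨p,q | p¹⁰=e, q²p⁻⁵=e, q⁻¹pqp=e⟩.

An element z ∈ Z(G) iff z commutes with every generator.
For example p⁵ is central: (p⁵)·p = p⁶ = p·(p⁵); (p⁵)·q = q⁻¹ = q·(p⁵).
Whereas p ∉ Z(G) since p·q = pq ≠ p⁴q⁻¹ = q·p.
Checking each of the 20 elements this way gives Z(G) = {e, p⁵}, of order 2.

Answer: {e, p⁵}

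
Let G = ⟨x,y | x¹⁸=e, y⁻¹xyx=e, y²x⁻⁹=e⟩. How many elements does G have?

Enumerate words in the generators, reducing via the relations: the distinct elements are
  {e, x, y, xy, x², x³, x⁴, x⁵, x⁶, x⁷, x⁸, x⁹, x²y, x³y, x¹², x¹³, x¹¹, x¹⁰, x¹⁴, x¹⁵, x¹⁶, x¹⁷, x⁴y, x⁵y, x⁶y, x⁷y, x⁸y, y⁻¹, xy⁻¹, x²y⁻¹, x³y⁻¹, x⁴y⁻¹, x⁵y⁻¹, x⁶y⁻¹, x⁷y⁻¹, x⁸y⁻¹}.
No further products give new elements, so |G| = 36.

Answer: 36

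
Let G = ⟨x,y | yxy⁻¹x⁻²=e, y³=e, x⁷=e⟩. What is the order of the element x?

Compute successive powers until reaching e:
  x¹ = x, x² = x², x³ = x³, x⁴ = x⁴, x⁵ = x⁵, x⁶ = x⁶, x⁷ = e.
The smallest positive k with xᵏ = e is 7.

Answer: 7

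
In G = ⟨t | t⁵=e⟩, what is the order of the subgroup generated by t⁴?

|⟨t⁴⟩| equals the order of t⁴. Compute successive powers until reaching e:
  (t⁴)¹ = t⁴, (t⁴)² = t³, (t⁴)³ = t², (t⁴)⁴ = t, (t⁴)⁵ = e.
The smallest positive k with (t⁴)ᵏ = e is 5, so |⟨t⁴⟩| = 5.

Answer: 5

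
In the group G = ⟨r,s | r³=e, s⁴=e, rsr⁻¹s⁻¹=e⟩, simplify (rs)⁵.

Compute successive powers of (rs), reducing at each step:
  (rs)²: (rs) · r = r²s;   (r²s) · s = r²s²
  (rs)³: (r²s²) · r = s²;   (s²) · s = s³
  (rs)⁴: (s³) · r = rs³;   (rs³) · s = r
  (rs)⁵: r · r = r²;   (r²) · s = r²s

Answer: r²s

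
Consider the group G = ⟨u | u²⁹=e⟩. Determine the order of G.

G is generated by a single element, so G is cyclic. The relator gives u²⁹ = e and no smaller power is forced to be e, so the 29 powers {e, u, u², u³, u⁴, u⁵, u⁶, u⁷, u⁸, u⁹, u²², u²³, u²¹, u²⁰, u²⁴, u²⁵, u²⁶, u²⁷, u²⁸, u¹², u¹³, u¹¹, u¹⁰, u¹⁴, u¹⁵, u¹⁶, u¹⁷, u¹⁸, u¹⁹} are distinct. Hence |G| = 29.

Answer: 29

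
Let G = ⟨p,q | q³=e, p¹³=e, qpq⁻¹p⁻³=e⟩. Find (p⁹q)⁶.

Compute successive powers of (p⁹q), reducing at each step:
  (p⁹q)²: (p⁹q) · p⁹ = p¹⁰q;   (p¹⁰q) · q = p¹⁰q²
  (p⁹q)³: (p¹⁰q²) · p⁹ = q²;   (q²) · q = e
  (p⁹q)⁴: e · p⁹ = p⁹;   (p⁹) · q = p⁹q
  (p⁹q)⁵: (p⁹q) · p⁹ = p¹⁰q;   (p¹⁰q) · q = p¹⁰q²
  (p⁹q)⁶: (p¹⁰q²) · p⁹ = q²;   (q²) · q = e

Answer: e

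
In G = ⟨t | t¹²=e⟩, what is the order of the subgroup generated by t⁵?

|⟨t⁵⟩| equals the order of t⁵. Compute successive powers until reaching e:
  (t⁵)¹ = t⁵, (t⁵)² = t¹⁰, (t⁵)³ = t³, (t⁵)⁴ = t⁸, (t⁵)⁵ = t, (t⁵)⁶ = t⁶, (t⁵)⁷ = t¹¹, (t⁵)⁸ = t⁴, (t⁵)⁹ = t⁹, (t⁵)¹⁰ = t², (t⁵)¹¹ = t⁷, (t⁵)¹² = e.
The smallest positive k with (t⁵)ᵏ = e is 12, so |⟨t⁵⟩| = 12.

Answer: 12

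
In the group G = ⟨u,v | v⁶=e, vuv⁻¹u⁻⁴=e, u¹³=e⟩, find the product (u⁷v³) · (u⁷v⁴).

Compute (u⁷v³) · (u⁷v⁴) by multiplying left to right and reducing via the relations at each step:
  (u⁷v³) · u⁷ = v³
  (v³) · v⁴ = v

Answer: v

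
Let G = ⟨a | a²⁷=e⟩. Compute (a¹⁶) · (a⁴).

Compute (a¹⁶) · (a⁴) by multiplying left to right and reducing via the relations at each step:
  (a¹⁶) · a⁴ = a²⁰

Answer: a²⁰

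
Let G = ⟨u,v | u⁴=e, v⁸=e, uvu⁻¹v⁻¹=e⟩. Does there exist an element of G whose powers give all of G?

|G| = 32, but the maximum element order in G is 8 < 32. No single element generates all of G, so G is not cyclic.

Answer: No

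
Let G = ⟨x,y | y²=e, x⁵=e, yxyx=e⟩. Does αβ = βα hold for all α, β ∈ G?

x·y = xy but y·x = x⁴y, so x·y ≠ y·x and G is not abelian.

Answer: No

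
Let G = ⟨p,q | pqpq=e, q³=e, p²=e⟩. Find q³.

Compute successive powers of q, reducing at each step:
  q²: q · q = q²
  q³: (q²) · q = e

Answer: e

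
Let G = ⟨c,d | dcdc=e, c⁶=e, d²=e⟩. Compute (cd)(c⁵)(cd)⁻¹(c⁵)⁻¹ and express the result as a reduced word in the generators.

[(cd), (c⁵)] = (cd)·(c⁵)·(cd)⁻¹·(c⁵)⁻¹.
  (cd) · (c⁵) = c²d
  (c²d) · (cd) = c
  c · c = c²

Answer: c²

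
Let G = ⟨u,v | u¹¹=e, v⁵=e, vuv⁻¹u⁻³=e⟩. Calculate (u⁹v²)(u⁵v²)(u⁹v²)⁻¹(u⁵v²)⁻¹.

[(u⁹v²), (u⁵v²)] = (u⁹v²)·(u⁵v²)·(u⁹v²)⁻¹·(u⁵v²)⁻¹.
  (u⁹v²) · (u⁵v²) = u¹⁰v⁴
  (u¹⁰v⁴) · (u¹⁰v³) = u⁶v²
  (u⁶v²) · (u⁸v³) = u

Answer: u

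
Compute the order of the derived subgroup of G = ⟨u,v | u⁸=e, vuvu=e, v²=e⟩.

G' = [G, G] is generated by all commutators. The generator-pair commutators are: [u, v] = u².
The subgroup they normally generate is {e, u², u⁴, u⁶}, of order 4.
Check: |G/G'| = 16/4 = 4 is the order of the abelianisation.

Answer: 4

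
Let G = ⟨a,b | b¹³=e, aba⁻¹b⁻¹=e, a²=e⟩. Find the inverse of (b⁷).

The order of (b⁷) is 13 (smallest k with (b⁷)ᵏ = e), so (b⁷)⁻¹ = (b⁷)¹² = b⁶.
Check: (b⁷) · (b⁶) → (b⁷) · b⁶ = e, giving e as required.

Answer: b⁶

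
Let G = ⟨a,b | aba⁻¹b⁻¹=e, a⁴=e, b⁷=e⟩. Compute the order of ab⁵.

Compute successive powers until reaching e:
  (ab⁵)¹ = ab⁵, (ab⁵)² = a²b³, (ab⁵)³ = a³b, (ab⁵)⁴ = b⁶, (ab⁵)⁵ = ab⁴, (ab⁵)⁶ = a²b², (ab⁵)⁷ = a³, (ab⁵)⁸ = b⁵, (ab⁵)⁹ = ab³, (ab⁵)¹⁰ = a²b, (ab⁵)¹¹ = a³b⁶, (ab⁵)¹² = b⁴, (ab⁵)¹³ = ab², (ab⁵)¹⁴ = a², (ab⁵)¹⁵ = a³b⁵, (ab⁵)¹⁶ = b³, (ab⁵)¹⁷ = ab, (ab⁵)¹⁸ = a²b⁶, (ab⁵)¹⁹ = a³b⁴, (ab⁵)²⁰ = b², (ab⁵)²¹ = a, (ab⁵)²² = a²b⁵, (ab⁵)²³ = a³b³, (ab⁵)²⁴ = b, (ab⁵)²⁵ = ab⁶, (ab⁵)²⁶ = a²b⁴, (ab⁵)²⁷ = a³b², (ab⁵)²⁸ = e.
The smallest positive k with (ab⁵)ᵏ = e is 28.

Answer: 28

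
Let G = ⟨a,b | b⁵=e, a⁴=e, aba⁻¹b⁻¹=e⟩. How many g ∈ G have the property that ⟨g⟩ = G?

G is cyclic of order 20. An element generates G iff its order is 20, and a cyclic group of order 20 has exactly φ(20) = 8 such elements.

Answer: 8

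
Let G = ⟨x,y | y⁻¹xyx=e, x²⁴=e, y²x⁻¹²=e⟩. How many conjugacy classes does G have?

The conjugacy classes (representative and size) are:
  [e] (size 1), [x] (size 2), [x²] (size 2), [x³] (size 2), [x⁴] (size 2), [x⁵] (size 2), [x¹⁸] (size 2), [x⁷] (size 2), [x¹⁶] (size 2), [x¹⁵] (size 2), [x¹⁴] (size 2), [x¹³] (size 2), [x¹²] (size 1), [x⁶y] (size 12), [x⁵y⁻¹] (size 12).
Class equation: 1 + 2 + 2 + 2 + 2 + 2 + 2 + 2 + 2 + 2 + 2 + 2 + 1 + 12 + 12 = 48 = |G|. So G has 15 conjugacy classes.

Answer: 15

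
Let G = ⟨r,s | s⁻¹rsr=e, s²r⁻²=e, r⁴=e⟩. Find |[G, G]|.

G' = [G, G] is generated by all commutators. The generator-pair commutators are: [r, s] = r².
The subgroup they normally generate is {e, r²}, of order 2.
Check: |G/G'| = 8/2 = 4 is the order of the abelianisation.

Answer: 2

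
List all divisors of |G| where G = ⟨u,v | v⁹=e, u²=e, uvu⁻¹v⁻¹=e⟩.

|G| = 18 = 2 · 3². By Lagrange's theorem the order of any subgroup divides 18; the divisors of 18 are 1, 2, 3, 6, 9, 18.

Answer: 1, 2, 3, 6, 9, 18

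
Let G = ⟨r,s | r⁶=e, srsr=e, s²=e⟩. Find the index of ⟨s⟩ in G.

First find ord(s) by computing successive powers:
  s¹ = s, s² = e.
So |⟨s⟩| = ord(s) = 2. With |G| = 12, by Lagrange [G : ⟨s⟩] = 12/2 = 6.

Answer: 6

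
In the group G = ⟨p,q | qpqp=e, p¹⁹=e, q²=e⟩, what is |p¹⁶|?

Compute successive powers until reaching e:
  (p¹⁶)¹ = p¹⁶, (p¹⁶)² = p¹³, (p¹⁶)³ = p¹⁰, (p¹⁶)⁴ = p⁷, (p¹⁶)⁵ = p⁴, (p¹⁶)⁶ = p, (p¹⁶)⁷ = p¹⁷, (p¹⁶)⁸ = p¹⁴, (p¹⁶)⁹ = p¹¹, (p¹⁶)¹⁰ = p⁸, (p¹⁶)¹¹ = p⁵, (p¹⁶)¹² = p², (p¹⁶)¹³ = p¹⁸, (p¹⁶)¹⁴ = p¹⁵, (p¹⁶)¹⁵ = p¹², (p¹⁶)¹⁶ = p⁹, (p¹⁶)¹⁷ = p⁶, (p¹⁶)¹⁸ = p³, (p¹⁶)¹⁹ = e.
The smallest positive k with (p¹⁶)ᵏ = e is 19.

Answer: 19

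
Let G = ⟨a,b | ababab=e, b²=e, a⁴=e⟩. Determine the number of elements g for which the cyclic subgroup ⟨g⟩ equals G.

⟨g⟩ = G would require ord(g) = |G| = 24, but the maximum element order in G is 4 < 24. So G is not cyclic and no single element generates it: the count is 0.

Answer: 0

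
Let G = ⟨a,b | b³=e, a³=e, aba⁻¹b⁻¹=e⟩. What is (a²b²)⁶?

Compute successive powers of (a²b²), reducing at each step:
  (a²b²)²: (a²b²) · a² = ab²;   (ab²) · b² = ab
  (a²b²)³: (ab) · a² = b;   b · b² = e
  (a²b²)⁴: e · a² = a²;   (a²) · b² = a²b²
  (a²b²)⁵: (a²b²) · a² = ab²;   (ab²) · b² = ab
  (a²b²)⁶: (ab) · a² = b;   b · b² = e

Answer: e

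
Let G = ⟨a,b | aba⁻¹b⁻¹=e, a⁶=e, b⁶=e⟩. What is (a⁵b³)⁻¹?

The order of (a⁵b³) is 6 (smallest k with (a⁵b³)ᵏ = e), so (a⁵b³)⁻¹ = (a⁵b³)⁵ = ab³.
Check: (a⁵b³) · (ab³) → (a⁵b³) · a = b³;   (b³) · b³ = e, giving e as required.

Answer: ab³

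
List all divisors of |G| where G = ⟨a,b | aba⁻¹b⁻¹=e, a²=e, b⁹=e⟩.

|G| = 18 = 2 · 3². By Lagrange's theorem the order of any subgroup divides 18; the divisors of 18 are 1, 2, 3, 6, 9, 18.

Answer: 1, 2, 3, 6, 9, 18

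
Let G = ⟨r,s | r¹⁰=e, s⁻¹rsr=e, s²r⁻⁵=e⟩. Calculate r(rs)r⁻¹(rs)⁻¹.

[r, (rs)] = r·(rs)·r⁻¹·(rs)⁻¹.
  r · (rs) = r²s
  (r²s) · (r⁹) = r³s
  (r³s) · (rs⁻¹) = r²

Answer: r²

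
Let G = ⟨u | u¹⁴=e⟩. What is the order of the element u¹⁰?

Compute successive powers until reaching e:
  (u¹⁰)¹ = u¹⁰, (u¹⁰)² = u⁶, (u¹⁰)³ = u², (u¹⁰)⁴ = u¹², (u¹⁰)⁵ = u⁸, (u¹⁰)⁶ = u⁴, (u¹⁰)⁷ = e.
The smallest positive k with (u¹⁰)ᵏ = e is 7.

Answer: 7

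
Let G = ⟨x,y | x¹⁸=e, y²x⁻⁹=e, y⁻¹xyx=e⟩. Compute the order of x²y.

Compute successive powers until reaching e:
  (x²y)¹ = x²y, (x²y)² = x⁹, (x²y)³ = x²y⁻¹, (x²y)⁴ = e.
The smallest positive k with (x²y)ᵏ = e is 4.

Answer: 4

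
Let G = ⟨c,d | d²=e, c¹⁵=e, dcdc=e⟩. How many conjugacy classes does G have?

The conjugacy classes (representative and size) are:
  [e] (size 1), [c¹⁴] (size 2), [c²] (size 2), [c³] (size 2), [c⁴] (size 2), [c¹⁰] (size 2), [c⁹] (size 2), [c⁷] (size 2), [c¹³d] (size 15).
Class equation: 1 + 2 + 2 + 2 + 2 + 2 + 2 + 2 + 15 = 30 = |G|. So G has 9 conjugacy classes.

Answer: 9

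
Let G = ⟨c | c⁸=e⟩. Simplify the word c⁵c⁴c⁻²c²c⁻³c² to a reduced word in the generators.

Multiply left to right, reducing at each step:
  (c⁵) · c⁴ = c
  c · c⁻² = c⁷
  (c⁷) · c² = c
  c · c⁻³ = c⁶
  (c⁶) · c² = e

Answer: e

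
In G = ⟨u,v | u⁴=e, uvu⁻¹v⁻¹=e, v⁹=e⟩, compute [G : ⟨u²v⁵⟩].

First find ord(u²v⁵) by computing successive powers:
  (u²v⁵)¹ = u²v⁵, (u²v⁵)² = v, (u²v⁵)³ = u²v⁶, (u²v⁵)⁴ = v², (u²v⁵)⁵ = u²v⁷, (u²v⁵)⁶ = v³, (u²v⁵)⁷ = u²v⁸, (u²v⁵)⁸ = v⁴, (u²v⁵)⁹ = u², (u²v⁵)¹⁰ = v⁵, (u²v⁵)¹¹ = u²v, (u²v⁵)¹² = v⁶, (u²v⁵)¹³ = u²v², (u²v⁵)¹⁴ = v⁷, (u²v⁵)¹⁵ = u²v³, (u²v⁵)¹⁶ = v⁸, (u²v⁵)¹⁷ = u²v⁴, (u²v⁵)¹⁸ = e.
So |⟨u²v⁵⟩| = ord(u²v⁵) = 18. With |G| = 36, by Lagrange [G : ⟨u²v⁵⟩] = 36/18 = 2.

Answer: 2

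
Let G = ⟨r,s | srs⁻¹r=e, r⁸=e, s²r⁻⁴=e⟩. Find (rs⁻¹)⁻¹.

The order of (rs⁻¹) is 4 (smallest k with (rs⁻¹)ᵏ = e), so (rs⁻¹)⁻¹ = (rs⁻¹)³ = rs.
Check: (rs⁻¹) · (rs) → (rs⁻¹) · r = s⁻¹;   (s⁻¹) · s = e, giving e as required.

Answer: rs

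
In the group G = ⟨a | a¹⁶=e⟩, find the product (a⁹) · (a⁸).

Compute (a⁹) · (a⁸) by multiplying left to right and reducing via the relations at each step:
  (a⁹) · a⁸ = a

Answer: a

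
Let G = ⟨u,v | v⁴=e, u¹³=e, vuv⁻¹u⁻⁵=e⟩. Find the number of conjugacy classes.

The conjugacy classes (representative and size) are:
  [e] (size 1), [u] (size 4), [u²] (size 4), [u⁹] (size 4), [u¹²v] (size 13), [u⁴v²] (size 13), [u¹²v³] (size 13).
Class equation: 1 + 4 + 4 + 4 + 13 + 13 + 13 = 52 = |G|. So G has 7 conjugacy classes.

Answer: 7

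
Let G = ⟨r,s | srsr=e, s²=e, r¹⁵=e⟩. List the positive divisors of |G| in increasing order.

|G| = 30 = 2 · 3 · 5. By Lagrange's theorem the order of any subgroup divides 30; the divisors of 30 are 1, 2, 3, 5, 6, 10, 15, 30.

Answer: 1, 2, 3, 5, 6, 10, 15, 30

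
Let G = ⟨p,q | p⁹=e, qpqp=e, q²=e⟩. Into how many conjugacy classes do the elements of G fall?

The conjugacy classes (representative and size) are:
  [e] (size 1), [p⁸] (size 2), [p⁷] (size 2), [p⁶] (size 2), [p⁵] (size 2), [p⁴q] (size 9).
Class equation: 1 + 2 + 2 + 2 + 2 + 9 = 18 = |G|. So G has 6 conjugacy classes.

Answer: 6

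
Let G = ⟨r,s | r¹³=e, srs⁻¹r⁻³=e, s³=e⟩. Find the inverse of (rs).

The order of (rs) is 3 (smallest k with (rs)ᵏ = e), so (rs)⁻¹ = (rs)² = r⁴s².
Check: (rs) · (r⁴s²) → (rs) · r⁴ = s;   s · s² = e, giving e as required.

Answer: r⁴s²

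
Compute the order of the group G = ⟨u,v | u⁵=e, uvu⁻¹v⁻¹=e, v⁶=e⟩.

Enumerate words in the generators, reducing via the relations: the distinct elements are
  {e, u, v, uv, u², u³, u⁴, v², v³, v⁴, v⁵, uv², uv³, uv⁴, uv⁵, u²v, u³v, u⁴v, u²v², u²v³, u²v⁴, u²v⁵, u³v², u³v³, u³v⁴, u³v⁵, u⁴v², u⁴v³, u⁴v⁴, u⁴v⁵}.
No further products give new elements, so |G| = 30.

Answer: 30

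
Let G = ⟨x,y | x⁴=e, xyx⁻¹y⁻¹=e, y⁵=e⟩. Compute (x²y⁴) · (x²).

Compute (x²y⁴) · (x²) by multiplying left to right and reducing via the relations at each step:
  (x²y⁴) · x² = y⁴

Answer: y⁴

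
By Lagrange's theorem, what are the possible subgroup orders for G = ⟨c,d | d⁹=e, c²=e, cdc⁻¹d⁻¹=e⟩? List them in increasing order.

|G| = 18 = 2 · 3². By Lagrange's theorem the order of any subgroup divides 18; the divisors of 18 are 1, 2, 3, 6, 9, 18.

Answer: 1, 2, 3, 6, 9, 18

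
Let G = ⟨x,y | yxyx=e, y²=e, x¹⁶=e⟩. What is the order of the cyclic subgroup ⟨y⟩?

|⟨y⟩| equals the order of y. Compute successive powers until reaching e:
  y¹ = y, y² = e.
The smallest positive k with yᵏ = e is 2, so |⟨y⟩| = 2.

Answer: 2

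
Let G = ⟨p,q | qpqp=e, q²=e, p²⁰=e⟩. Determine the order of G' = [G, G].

G' = [G, G] is generated by all commutators. The generator-pair commutators are: [p, q] = p².
The subgroup they normally generate is {e, p², p⁴, p⁶, p⁸, p¹⁰, p¹², p¹⁴, p¹⁶, p¹⁸}, of order 10.
Check: |G/G'| = 40/10 = 4 is the order of the abelianisation.

Answer: 10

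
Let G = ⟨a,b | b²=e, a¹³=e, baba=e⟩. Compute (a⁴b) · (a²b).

Compute (a⁴b) · (a²b) by multiplying left to right and reducing via the relations at each step:
  (a⁴b) · a² = a²b
  (a²b) · b = a²

Answer: a²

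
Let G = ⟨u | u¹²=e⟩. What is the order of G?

G is generated by a single element, so G is cyclic. The relator gives u¹² = e and no smaller power is forced to be e, so the 12 powers {e, u, u², u³, u⁴, u⁵, u⁶, u⁷, u⁸, u⁹, u¹¹, u¹⁰} are distinct. Hence |G| = 12.

Answer: 12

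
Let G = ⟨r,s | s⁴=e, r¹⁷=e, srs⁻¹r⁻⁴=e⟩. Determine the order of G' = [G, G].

G' = [G, G] is generated by all commutators. The generator-pair commutators are: [r, s] = r¹⁴.
The subgroup they normally generate is {e, r, r², r³, r⁴, r⁵, r⁶, r⁷, r⁸, r⁹, r¹⁰, r¹¹, r¹², r¹³, r¹⁴, r¹⁵, r¹⁶}, of order 17.
Check: |G/G'| = 68/17 = 4 is the order of the abelianisation.

Answer: 17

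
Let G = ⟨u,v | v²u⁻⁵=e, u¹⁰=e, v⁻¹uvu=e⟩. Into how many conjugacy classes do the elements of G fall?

The conjugacy classes (representative and size) are:
  [e] (size 1), [u] (size 2), [u⁸] (size 2), [u⁷] (size 2), [u⁴] (size 2), [u⁵] (size 1), [u⁴v] (size 5), [u²v⁻¹] (size 5).
Class equation: 1 + 2 + 2 + 2 + 2 + 1 + 5 + 5 = 20 = |G|. So G has 8 conjugacy classes.

Answer: 8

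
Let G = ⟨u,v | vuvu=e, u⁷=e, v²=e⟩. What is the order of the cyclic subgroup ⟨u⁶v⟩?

|⟨u⁶v⟩| equals the order of u⁶v. Compute successive powers until reaching e:
  (u⁶v)¹ = u⁶v, (u⁶v)² = e.
The smallest positive k with (u⁶v)ᵏ = e is 2, so |⟨u⁶v⟩| = 2.

Answer: 2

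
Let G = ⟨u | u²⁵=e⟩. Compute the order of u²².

Compute successive powers until reaching e:
  (u²²)¹ = u²², (u²²)² = u¹⁹, (u²²)³ = u¹⁶, (u²²)⁴ = u¹³, (u²²)⁵ = u¹⁰, (u²²)⁶ = u⁷, (u²²)⁷ = u⁴, (u²²)⁸ = u, (u²²)⁹ = u²³, (u²²)¹⁰ = u²⁰, (u²²)¹¹ = u¹⁷, (u²²)¹² = u¹⁴, (u²²)¹³ = u¹¹, (u²²)¹⁴ = u⁸, (u²²)¹⁵ = u⁵, (u²²)¹⁶ = u², (u²²)¹⁷ = u²⁴, (u²²)¹⁸ = u²¹, (u²²)¹⁹ = u¹⁸, (u²²)²⁰ = u¹⁵, (u²²)²¹ = u¹², (u²²)²² = u⁹, (u²²)²³ = u⁶, (u²²)²⁴ = u³, (u²²)²⁵ = e.
The smallest positive k with (u²²)ᵏ = e is 25.

Answer: 25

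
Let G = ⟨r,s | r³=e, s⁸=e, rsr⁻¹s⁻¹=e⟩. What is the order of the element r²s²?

Compute successive powers until reaching e:
  (r²s²)¹ = r²s², (r²s²)² = rs⁴, (r²s²)³ = s⁶, (r²s²)⁴ = r², (r²s²)⁵ = rs², (r²s²)⁶ = s⁴, (r²s²)⁷ = r²s⁶, (r²s²)⁸ = r, (r²s²)⁹ = s², (r²s²)¹⁰ = r²s⁴, (r²s²)¹¹ = rs⁶, (r²s²)¹² = e.
The smallest positive k with (r²s²)ᵏ = e is 12.

Answer: 12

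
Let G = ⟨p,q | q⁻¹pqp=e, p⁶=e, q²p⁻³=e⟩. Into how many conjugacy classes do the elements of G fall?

The conjugacy classes (representative and size) are:
  [e] (size 1), [p] (size 2), [p²] (size 2), [p³] (size 1), [pq⁻¹] (size 3), [p²q⁻¹] (size 3).
Class equation: 1 + 2 + 2 + 1 + 3 + 3 = 12 = |G|. So G has 6 conjugacy classes.

Answer: 6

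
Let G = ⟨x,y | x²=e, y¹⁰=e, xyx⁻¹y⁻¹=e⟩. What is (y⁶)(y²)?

Compute (y⁶) · (y²) by multiplying left to right and reducing via the relations at each step:
  (y⁶) · y² = y⁸

Answer: y⁸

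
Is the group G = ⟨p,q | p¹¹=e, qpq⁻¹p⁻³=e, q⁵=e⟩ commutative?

p·q = pq but q·p = p³q, so p·q ≠ q·p and G is not abelian.

Answer: No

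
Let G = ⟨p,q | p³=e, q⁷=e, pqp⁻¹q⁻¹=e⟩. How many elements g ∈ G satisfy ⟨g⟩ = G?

G is cyclic of order 21. An element generates G iff its order is 21, and a cyclic group of order 21 has exactly φ(21) = 12 such elements.

Answer: 12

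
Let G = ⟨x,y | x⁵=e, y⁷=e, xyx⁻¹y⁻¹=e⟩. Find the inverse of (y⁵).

The order of (y⁵) is 7 (smallest k with (y⁵)ᵏ = e), so (y⁵)⁻¹ = (y⁵)⁶ = y².
Check: (y⁵) · (y²) → (y⁵) · y² = e, giving e as required.

Answer: y²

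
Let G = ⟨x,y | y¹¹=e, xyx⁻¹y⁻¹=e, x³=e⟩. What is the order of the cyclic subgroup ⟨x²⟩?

|⟨x²⟩| equals the order of x². Compute successive powers until reaching e:
  (x²)¹ = x², (x²)² = x, (x²)³ = e.
The smallest positive k with (x²)ᵏ = e is 3, so |⟨x²⟩| = 3.

Answer: 3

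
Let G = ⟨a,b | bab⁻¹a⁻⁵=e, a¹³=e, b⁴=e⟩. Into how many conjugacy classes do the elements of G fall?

The conjugacy classes (representative and size) are:
  [e] (size 1), [a] (size 4), [a²] (size 4), [a⁹] (size 4), [a¹²b] (size 13), [a⁴b²] (size 13), [a¹²b³] (size 13).
Class equation: 1 + 4 + 4 + 4 + 13 + 13 + 13 = 52 = |G|. So G has 7 conjugacy classes.

Answer: 7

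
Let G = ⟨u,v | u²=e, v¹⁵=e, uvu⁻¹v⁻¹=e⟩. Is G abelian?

Each pair of generators commutes: u·v = uv = v·u. Since the generators pairwise commute, every element of G commutes with every other, so G is abelian.

Answer: Yes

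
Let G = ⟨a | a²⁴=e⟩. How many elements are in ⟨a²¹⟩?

|⟨a²¹⟩| equals the order of a²¹. Compute successive powers until reaching e:
  (a²¹)¹ = a²¹, (a²¹)² = a¹⁸, (a²¹)³ = a¹⁵, (a²¹)⁴ = a¹², (a²¹)⁵ = a⁹, (a²¹)⁶ = a⁶, (a²¹)⁷ = a³, (a²¹)⁸ = e.
The smallest positive k with (a²¹)ᵏ = e is 8, so |⟨a²¹⟩| = 8.

Answer: 8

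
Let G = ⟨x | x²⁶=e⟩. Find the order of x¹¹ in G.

Compute successive powers until reaching e:
  (x¹¹)¹ = x¹¹, (x¹¹)² = x²², (x¹¹)³ = x⁷, (x¹¹)⁴ = x¹⁸, (x¹¹)⁵ = x³, (x¹¹)⁶ = x¹⁴, (x¹¹)⁷ = x²⁵, (x¹¹)⁸ = x¹⁰, (x¹¹)⁹ = x²¹, (x¹¹)¹⁰ = x⁶, (x¹¹)¹¹ = x¹⁷, (x¹¹)¹² = x², (x¹¹)¹³ = x¹³, (x¹¹)¹⁴ = x²⁴, (x¹¹)¹⁵ = x⁹, (x¹¹)¹⁶ = x²⁰, (x¹¹)¹⁷ = x⁵, (x¹¹)¹⁸ = x¹⁶, (x¹¹)¹⁹ = x, (x¹¹)²⁰ = x¹², (x¹¹)²¹ = x²³, (x¹¹)²² = x⁸, (x¹¹)²³ = x¹⁹, (x¹¹)²⁴ = x⁴, (x¹¹)²⁵ = x¹⁵, (x¹¹)²⁶ = e.
The smallest positive k with (x¹¹)ᵏ = e is 26.

Answer: 26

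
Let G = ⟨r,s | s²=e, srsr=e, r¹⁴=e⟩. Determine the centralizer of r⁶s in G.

⟨r⁶s⟩ ⊆ C_G(r⁶s) since powers of r⁶s commute with r⁶s; so |C_G(r⁶s)| ≥ |⟨r⁶s⟩| = 2.
By orbit–stabilizer, |C_G(r⁶s)| = |G| / |conj. class of r⁶s| = 28 / 7 = 4.
The 4 elements commuting with r⁶s are {e, r⁷, r¹³s, r⁶s}.

Answer: {e, r⁷, r¹³s, r⁶s}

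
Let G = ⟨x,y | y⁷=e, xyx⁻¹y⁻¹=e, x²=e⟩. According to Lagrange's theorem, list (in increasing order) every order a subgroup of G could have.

|G| = 14 = 2 · 7. By Lagrange's theorem the order of any subgroup divides 14; the divisors of 14 are 1, 2, 7, 14.

Answer: 1, 2, 7, 14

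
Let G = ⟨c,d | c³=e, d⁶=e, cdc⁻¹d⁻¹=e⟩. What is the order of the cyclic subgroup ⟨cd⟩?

|⟨cd⟩| equals the order of cd. Compute successive powers until reaching e:
  (cd)¹ = cd, (cd)² = c²d², (cd)³ = d³, (cd)⁴ = cd⁴, (cd)⁵ = c²d⁵, (cd)⁶ = e.
The smallest positive k with (cd)ᵏ = e is 6, so |⟨cd⟩| = 6.

Answer: 6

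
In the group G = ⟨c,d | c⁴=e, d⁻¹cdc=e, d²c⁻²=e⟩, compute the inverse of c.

The order of c is 4 (smallest k with cᵏ = e), so c⁻¹ = c³ = c³.
Check: c · (c³) → c · c³ = e, giving e as required.

Answer: c³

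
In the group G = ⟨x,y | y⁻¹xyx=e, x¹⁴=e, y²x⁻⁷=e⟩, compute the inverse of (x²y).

The order of (x²y) is 4 (smallest k with (x²y)ᵏ = e), so (x²y)⁻¹ = (x²y)³ = x²y⁻¹.
Check: (x²y) · (x²y⁻¹) → (x²y) · x² = y;   y · y⁻¹ = e, giving e as required.

Answer: x²y⁻¹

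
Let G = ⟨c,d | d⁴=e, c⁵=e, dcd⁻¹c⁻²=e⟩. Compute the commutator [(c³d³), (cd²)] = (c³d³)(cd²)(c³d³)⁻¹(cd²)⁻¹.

[(c³d³), (cd²)] = (c³d³)·(cd²)·(c³d³)⁻¹·(cd²)⁻¹.
  (c³d³) · (cd²) = cd
  (cd) · (c⁴d) = c⁴d²
  (c⁴d²) · (cd²) = c³

Answer: c³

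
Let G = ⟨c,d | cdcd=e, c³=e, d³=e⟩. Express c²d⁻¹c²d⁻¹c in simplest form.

Multiply left to right, reducing at each step:
  (c²) · d⁻¹ = c²d²
  (c²d²) · c² = d
  d · d⁻¹ = e
  e · c = c

Answer: c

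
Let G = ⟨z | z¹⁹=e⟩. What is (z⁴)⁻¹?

The order of (z⁴) is 19 (smallest k with (z⁴)ᵏ = e), so (z⁴)⁻¹ = (z⁴)¹⁸ = z¹⁵.
Check: (z⁴) · (z¹⁵) → (z⁴) · z¹⁵ = e, giving e as required.

Answer: z¹⁵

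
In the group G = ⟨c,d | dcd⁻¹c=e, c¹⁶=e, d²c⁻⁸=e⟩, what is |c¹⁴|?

Compute successive powers until reaching e:
  (c¹⁴)¹ = c¹⁴, (c¹⁴)² = c¹², (c¹⁴)³ = c¹⁰, (c¹⁴)⁴ = c⁸, (c¹⁴)⁵ = c⁶, (c¹⁴)⁶ = c⁴, (c¹⁴)⁷ = c², (c¹⁴)⁸ = e.
The smallest positive k with (c¹⁴)ᵏ = e is 8.

Answer: 8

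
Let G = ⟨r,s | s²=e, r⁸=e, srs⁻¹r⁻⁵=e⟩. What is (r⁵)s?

Compute (r⁵) · s by multiplying left to right and reducing via the relations at each step:
  (r⁵) · s = r⁵s

Answer: r⁵s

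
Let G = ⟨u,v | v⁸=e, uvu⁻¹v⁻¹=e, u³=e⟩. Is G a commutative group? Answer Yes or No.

Each pair of generators commutes: u·v = uv = v·u. Since the generators pairwise commute, every element of G commutes with every other, so G is abelian.

Answer: Yes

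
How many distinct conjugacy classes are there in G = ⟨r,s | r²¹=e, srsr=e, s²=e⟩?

The conjugacy classes (representative and size) are:
  [e] (size 1), [r²⁰] (size 2), [r²] (size 2), [r³] (size 2), [r¹⁷] (size 2), [r⁵] (size 2), [r⁶] (size 2), [r⁷] (size 2), [r⁸] (size 2), [r⁹] (size 2), [r¹⁰] (size 2), [s] (size 21).
Class equation: 1 + 2 + 2 + 2 + 2 + 2 + 2 + 2 + 2 + 2 + 2 + 21 = 42 = |G|. So G has 12 conjugacy classes.

Answer: 12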